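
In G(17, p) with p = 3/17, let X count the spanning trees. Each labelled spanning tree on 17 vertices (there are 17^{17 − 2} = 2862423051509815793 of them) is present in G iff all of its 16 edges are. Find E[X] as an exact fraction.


K_17 has 17^{17 − 2} = 2862423051509815793 labelled spanning trees.
For each such spanning tree H, let X_H = 1 if all 16 edges of H are present in G. Then P[X_H = 1] = p^{16} = (3/17)^{16} = 43046721/48661191875666868481.
Summing the indicators: E[X] = Σ_H E[X_H] = 2862423051509815793 · p^{16} = 2862423051509815793 · 43046721/48661191875666868481 = 43046721/17.
Numerically: E[X] ≈ 2.5322e+06.

E[X] = 2862423051509815793 · (3/17)^{16} = 43046721/17 ≈ 2.5322e+06.


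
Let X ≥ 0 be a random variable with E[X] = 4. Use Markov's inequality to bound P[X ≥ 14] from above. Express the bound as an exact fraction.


μ = E[X] = 4, a = 14.
Markov: P[X ≥ 14] ≤ μ/a = (4)/14 = 2/7.
Numerically: ≈ 0.2857.
(Since a = 14 > μ = 4.0000, the bound 2/7 is < 1 and informative.)

P[X ≥ 14] ≤ 2/7 ≈ 0.2857.


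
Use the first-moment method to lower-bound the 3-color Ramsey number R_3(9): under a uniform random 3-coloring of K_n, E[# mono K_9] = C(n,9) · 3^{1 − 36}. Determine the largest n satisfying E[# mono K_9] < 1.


We need C(n, 9) · 3^{1 − 36} < 1, i.e. C(n, 9) < 3^{36 − 1} = 50031545098999707.
Check values of n near the boundary:
  n = 296: C(296, 9) = 42513789098994080; 42513789098994080 < 50031545098999707? YES
  n = 297: C(297, 9) = 43842345008337645; 43842345008337645 < 50031545098999707? YES
  n = 298: C(298, 9) = 45207677551849890; 45207677551849890 < 50031545098999707? YES
  n = 299: C(299, 9) = 46610674441390059; 46610674441390059 < 50031545098999707? YES
  n = 300: C(300, 9) = 48052241692154700; 48052241692154700 < 50031545098999707? YES
  n = 301: C(301, 9) = 49533303936090975; 49533303936090975 < 50031545098999707? YES
  n = 302: C(302, 9) = 51054804739588650; 51054804739588650 < 50031545098999707? NO
  n = 303: C(303, 9) = 52617706925494425; 52617706925494425 < 50031545098999707? NO
The largest n with C(n, 9) < 50031545098999707 is n = 301 (where E[X] = 16511101312030325/16677181699666569 ≈ 0.99004). Hence R_3(9) > 301, i.e. R_3(9) ≥ 302.

Largest n = 301; hence R_3(9) > 301.


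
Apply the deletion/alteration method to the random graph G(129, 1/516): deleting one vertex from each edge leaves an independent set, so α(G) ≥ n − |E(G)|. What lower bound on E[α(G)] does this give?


E[|E(G)|] = C(129, 2)·p = 8256 · (1/516) = 16.
E[α(G)] ≥ n − E[|E(G)|] = 129 − 16 = 113.
Numerically: ≈ 113.0000.
(This is only a lower bound; the true E[α(G)] may be larger.)

E[α(G)] ≥ 113 ≈ 113.0000.


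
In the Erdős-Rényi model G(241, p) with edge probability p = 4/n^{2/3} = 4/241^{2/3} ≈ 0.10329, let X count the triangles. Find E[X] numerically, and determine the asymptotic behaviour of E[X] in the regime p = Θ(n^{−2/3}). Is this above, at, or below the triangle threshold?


Number of potential triangles: C(241, 3) = 2303960.
Each occurs with probability p³ ≈ (0.10329)³ ≈ 1.1019094e-03.
By linearity: E[X] = C(241, 3)·p³ ≈ 2303960 · 1.1019094e-03 ≈ 2538.75519.
Since α = 2/3 < 1, p = c/n^{2/3} ≫ 1/n is above the triangle threshold p ~ 1/n. Asymptotically E[X] ~ (c³/6)·n^{3(1−α)} = (4³/6)·n^{1} → ∞; triangles are abundant w.h.p.

E[X] ≈ 2538.75519; in regime p = Θ(1/n^{2/3}) E[X] diverges (above the triangle threshold p ~ 1/n).


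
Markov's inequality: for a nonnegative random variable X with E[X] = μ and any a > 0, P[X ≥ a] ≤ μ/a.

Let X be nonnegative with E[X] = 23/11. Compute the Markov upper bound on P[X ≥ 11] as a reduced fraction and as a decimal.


μ = E[X] = 23/11, a = 11.
Markov: P[X ≥ 11] ≤ μ/a = (23/11)/11 = 23/121.
Numerically: ≈ 0.1901.
(Since a = 11 > μ = 2.0909, the bound 23/121 is < 1 and informative.)

P[X ≥ 11] ≤ 23/121 ≈ 0.1901.


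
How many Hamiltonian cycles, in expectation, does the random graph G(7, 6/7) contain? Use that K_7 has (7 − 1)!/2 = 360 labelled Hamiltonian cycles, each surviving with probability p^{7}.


K_7 has (7 − 1)!/2 = 360 labelled Hamiltonian cycles.
For each such Hamiltonian cycle H, let X_H = 1 if all 7 edges of H are present in G. Then P[X_H = 1] = p^{7} = (6/7)^{7} = 279936/823543.
By linearity of expectation: E[X] = Σ_H E[X_H] = 360 · p^{7} = 360 · 279936/823543 = 100776960/823543.
Numerically: E[X] ≈ 122.37.

E[X] = 360 · (6/7)^{7} = 100776960/823543 ≈ 122.37.


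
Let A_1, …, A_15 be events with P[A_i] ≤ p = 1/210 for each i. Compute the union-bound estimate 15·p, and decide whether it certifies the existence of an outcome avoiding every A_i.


Union bound: P[∪_{i=1}^{15} A_i] ≤ Σ_i P[A_i] ≤ 15·p = 15·(1/210) = 1/14.
Numerically: 1/14 ≈ 0.07143.
Is 1/14 < 1? YES.
Since P[∪ A_i] ≤ 1/14 < 1, the complement has P[∩ A_i^c] ≥ 1 − 1/14 = 13/14 > 0, so some outcome avoids every A_i.

15·p = 1/14 ≈ 0.07143; existence CERTIFIED by the union bound.


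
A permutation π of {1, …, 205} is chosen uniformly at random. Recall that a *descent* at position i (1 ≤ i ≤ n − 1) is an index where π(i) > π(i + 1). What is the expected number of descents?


Write X = Σ X_I over i = 1, …, 204, with X_I the indicator of one descent.
There are 204 indicators.
For each fixed i, the pair (π(i), π(i+1)) is a uniformly random ordered pair of distinct values from {1, …, 205}; by symmetry P[π(i) > π(i+1)] = 1/2.
By linearity: E[X] = 204 · (1/2) = (205 − 1) · (1/2) = 102 ≈ 102.00000.

E[X] = 102 = 102.00000.


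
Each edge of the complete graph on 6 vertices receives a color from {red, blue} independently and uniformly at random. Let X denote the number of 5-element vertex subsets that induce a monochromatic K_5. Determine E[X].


Let X = Σ_S X_S over the C(6, 5) = 6 subsets S of size 5, where X_S = 1 if the K_5 on S is monochromatic.
For a fixed S, the K_5 on S has C(5, 2) = 10 edges. P[all 10 edges red] = (1/2)^10, and likewise for blue, so P[monochromatic] = 2·(1/2)^10 = 2^{1 − 10} = 1/512.
Summing: E[X] = C(6, 5) · 2^{1 − 10} = 6 · 1/512 = 3/256.
Numerically: E[X] ≈ 0.011719.

E[X] = C(6,5)·2^(1−C(5,2)) = 3/256 ≈ 0.011719.


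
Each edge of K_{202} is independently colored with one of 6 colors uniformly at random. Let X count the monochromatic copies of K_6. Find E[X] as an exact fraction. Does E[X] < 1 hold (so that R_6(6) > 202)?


E[X] = C(202, 6) · 6^{1 − 15} = 87544611330 · 6^{−14} = 87544611330/78364164096.
As a reduced fraction: E[X] = 14590768555/13060694016 ≈ 1.1171511.
Is E[X] < 1? NO.
Since E[X] ≥ 1, the first-moment bound is inconclusive at n = 202; it does NOT by itself certify R_6(6) > 202.

E[X] = 14590768555/13060694016 ≈ 1.1171511; E[X] ≥ 1; first-moment method inconclusive here.


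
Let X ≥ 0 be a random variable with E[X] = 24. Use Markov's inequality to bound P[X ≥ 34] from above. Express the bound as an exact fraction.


μ = E[X] = 24, a = 34.
Markov: P[X ≥ 34] ≤ μ/a = (24)/34 = 12/17.
Numerically: ≈ 0.70588.
(Since a = 34 > μ = 24.00000, the bound 12/17 is < 1 and informative.)

P[X ≥ 34] ≤ 12/17 ≈ 0.70588.


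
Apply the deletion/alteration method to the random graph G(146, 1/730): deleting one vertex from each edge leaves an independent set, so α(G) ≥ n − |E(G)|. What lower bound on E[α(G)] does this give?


E[|E(G)|] = C(146, 2)·p = 10585 · (1/730) = 29/2.
E[α(G)] ≥ n − E[|E(G)|] = 146 − 29/2 = 263/2.
Numerically: ≈ 131.5000.
(This is only a lower bound; the true E[α(G)] may be larger.)

E[α(G)] ≥ 263/2 ≈ 131.5000.


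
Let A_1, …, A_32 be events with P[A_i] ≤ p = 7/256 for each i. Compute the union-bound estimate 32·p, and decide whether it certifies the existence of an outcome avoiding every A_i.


Union bound: P[∪_{i=1}^{32} A_i] ≤ Σ_i P[A_i] ≤ 32·p = 32·(7/256) = 7/8.
Numerically: 7/8 ≈ 0.8750000.
Is 7/8 < 1? YES.
Since P[∪ A_i] ≤ 7/8 < 1, the complement has P[∩ A_i^c] ≥ 1 − 7/8 = 1/8 > 0, so some outcome avoids every A_i.

32·p = 7/8 ≈ 0.8750000; existence CERTIFIED by the union bound.


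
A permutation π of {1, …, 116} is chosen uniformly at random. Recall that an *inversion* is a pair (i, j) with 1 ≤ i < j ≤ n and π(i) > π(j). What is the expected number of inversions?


Write X = Σ X_I over the C(116, 2) = 6670 pairs i < j, with X_I the indicator of one inversion.
There are 6670 indicators.
For each fixed pair i < j, the values π(i) and π(j) are two distinct elements of {1, …, 116} in uniformly random order; by symmetry P[π(i) > π(j)] = 1/2.
By linearity: E[X] = 6670 · (1/2) = C(116, 2) · (1/2) = 6670/2 = 3335 ≈ 3335.00000.

E[X] = 3335 = 3335.00000.


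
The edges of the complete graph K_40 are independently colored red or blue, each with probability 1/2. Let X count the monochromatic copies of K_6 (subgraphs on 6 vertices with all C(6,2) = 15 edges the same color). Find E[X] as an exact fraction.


Let X = Σ_S X_S over the C(40, 6) = 3838380 subsets S of size 6, where X_S = 1 if the K_6 on S is monochromatic.
For a fixed S, the K_6 on S has C(6, 2) = 15 edges. P[all 15 edges red] = (1/2)^15, and likewise for blue, so P[monochromatic] = 2·(1/2)^15 = 2^{1 − 15} = 1/16384.
By linearity: E[X] = C(40, 6) · 2^{1 − 15} = 3838380 · 1/16384 = 959595/4096.
Numerically: E[X] ≈ 234.276123.

E[X] = C(40,6)·2^(1−C(6,2)) = 959595/4096 ≈ 234.276123.


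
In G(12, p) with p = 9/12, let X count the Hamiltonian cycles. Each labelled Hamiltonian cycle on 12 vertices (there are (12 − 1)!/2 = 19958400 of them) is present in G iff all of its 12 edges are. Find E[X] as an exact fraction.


K_12 has (12 − 1)!/2 = 19958400 labelled Hamiltonian cycles.
For each such Hamiltonian cycle H, let X_H = 1 if all 12 edges of H are present in G. Then P[X_H = 1] = p^{12} = (3/4)^{12} = 531441/16777216.
Summing the indicators: E[X] = Σ_H E[X_H] = 19958400 · p^{12} = 19958400 · 531441/16777216 = 82864937925/131072.
Numerically: E[X] ≈ 6.32e+05.

E[X] = 19958400 · (3/4)^{12} = 82864937925/131072 ≈ 6.32e+05.


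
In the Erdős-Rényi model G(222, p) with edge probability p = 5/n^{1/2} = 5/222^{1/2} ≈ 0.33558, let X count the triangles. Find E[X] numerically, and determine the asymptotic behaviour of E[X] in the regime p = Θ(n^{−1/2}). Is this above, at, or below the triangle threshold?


Number of potential triangles: C(222, 3) = 1798940.
Each occurs with probability p³ ≈ (0.33558)³ ≈ 3.7790318e-02.
By linearity: E[X] = C(222, 3)·p³ ≈ 1798940 · 3.7790318e-02 ≈ 67982.51543.
Since α = 1/2 < 1, p = c/n^{1/2} ≫ 1/n is above the triangle threshold p ~ 1/n. Asymptotically E[X] ~ (c³/6)·n^{3(1−α)} = (5³/6)·n^{1.5} → ∞; triangles are abundant w.h.p.

E[X] ≈ 67982.51543; in regime p = Θ(1/n^{1/2}) E[X] diverges (above the triangle threshold p ~ 1/n).


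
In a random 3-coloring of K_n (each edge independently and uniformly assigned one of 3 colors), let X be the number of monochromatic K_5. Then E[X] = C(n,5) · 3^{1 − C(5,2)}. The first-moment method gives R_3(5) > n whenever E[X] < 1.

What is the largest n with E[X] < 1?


We need C(n, 5) · 3^{1 − 10} < 1, i.e. C(n, 5) < 3^{10 − 1} = 19683.
Check values of n near the boundary:
  n = 14: C(14, 5) = 2002; 2002 < 19683? YES
  n = 15: C(15, 5) = 3003; 3003 < 19683? YES
  n = 16: C(16, 5) = 4368; 4368 < 19683? YES
  n = 17: C(17, 5) = 6188; 6188 < 19683? YES
  n = 18: C(18, 5) = 8568; 8568 < 19683? YES
  n = 19: C(19, 5) = 11628; 11628 < 19683? YES
  n = 20: C(20, 5) = 15504; 15504 < 19683? YES
  n = 21: C(21, 5) = 20349; 20349 < 19683? NO
  n = 22: C(22, 5) = 26334; 26334 < 19683? NO
The largest n with C(n, 5) < 19683 is n = 20 (where E[X] = 5168/6561 ≈ 0.787685). Hence R_3(5) > 20, i.e. R_3(5) ≥ 21.

Largest n = 20; hence R_3(5) > 20.


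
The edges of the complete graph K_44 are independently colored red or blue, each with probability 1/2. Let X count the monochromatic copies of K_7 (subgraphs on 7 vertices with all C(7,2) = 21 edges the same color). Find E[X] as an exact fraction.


Let X = Σ_S X_S over the C(44, 7) = 38320568 subsets S of size 7, where X_S = 1 if the K_7 on S is monochromatic.
For a fixed S, the K_7 on S has C(7, 2) = 21 edges. P[all 21 edges red] = (1/2)^21, and likewise for blue, so P[monochromatic] = 2·(1/2)^21 = 2^{1 − 21} = 1/1048576.
Summing: E[X] = C(44, 7) · 2^{1 − 21} = 38320568 · 1/1048576 = 4790071/131072.
Numerically: E[X] ≈ 36.5453.

E[X] = C(44,7)·2^(1−C(7,2)) = 4790071/131072 ≈ 36.5453.


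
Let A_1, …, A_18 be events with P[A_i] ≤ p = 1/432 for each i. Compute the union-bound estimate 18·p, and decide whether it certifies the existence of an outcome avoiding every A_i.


Union bound: P[∪_{i=1}^{18} A_i] ≤ Σ_i P[A_i] ≤ 18·p = 18·(1/432) = 1/24.
Numerically: 1/24 ≈ 0.0417.
Is 1/24 < 1? YES.
Since P[∪ A_i] ≤ 1/24 < 1, the complement has P[∩ A_i^c] ≥ 1 − 1/24 = 23/24 > 0, so some outcome avoids every A_i.

18·p = 1/24 ≈ 0.0417; existence CERTIFIED by the union bound.


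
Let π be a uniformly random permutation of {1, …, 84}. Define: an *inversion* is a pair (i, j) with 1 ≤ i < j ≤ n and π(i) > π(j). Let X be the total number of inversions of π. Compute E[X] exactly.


Write X = Σ X_I over the C(84, 2) = 3486 pairs i < j, with X_I the indicator of one inversion.
There are 3486 indicators.
For each fixed pair i < j, the values π(i) and π(j) are two distinct elements of {1, …, 84} in uniformly random order; by symmetry P[π(i) > π(j)] = 1/2.
By linearity: E[X] = 3486 · (1/2) = C(84, 2) · (1/2) = 3486/2 = 1743 ≈ 1743.000.

E[X] = 1743 = 1743.000.


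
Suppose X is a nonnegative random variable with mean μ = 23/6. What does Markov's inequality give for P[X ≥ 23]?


μ = E[X] = 23/6, a = 23.
Markov: P[X ≥ 23] ≤ μ/a = (23/6)/23 = 1/6.
Numerically: ≈ 0.167.
(Since a = 23 > μ = 3.833, the bound 1/6 is < 1 and informative.)

P[X ≥ 23] ≤ 1/6 ≈ 0.167.


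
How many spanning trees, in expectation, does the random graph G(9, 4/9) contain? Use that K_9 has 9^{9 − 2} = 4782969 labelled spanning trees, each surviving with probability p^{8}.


K_9 has 9^{9 − 2} = 4782969 labelled spanning trees.
For each such spanning tree H, let X_H = 1 if all 8 edges of H are present in G. Then P[X_H = 1] = p^{8} = (4/9)^{8} = 65536/43046721.
By linearity: E[X] = Σ_H E[X_H] = 4782969 · p^{8} = 4782969 · 65536/43046721 = 65536/9.
Numerically: E[X] ≈ 7282.

E[X] = 4782969 · (4/9)^{8} = 65536/9 ≈ 7282.


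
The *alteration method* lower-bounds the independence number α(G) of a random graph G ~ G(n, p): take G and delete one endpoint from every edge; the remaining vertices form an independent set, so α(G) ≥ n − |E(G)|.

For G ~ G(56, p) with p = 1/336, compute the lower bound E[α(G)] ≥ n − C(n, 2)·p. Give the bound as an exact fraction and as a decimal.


E[|E(G)|] = C(56, 2)·p = 1540 · (1/336) = 55/12.
E[α(G)] ≥ n − E[|E(G)|] = 56 − 55/12 = 617/12.
Numerically: ≈ 51.417.
(This is only a lower bound; the true E[α(G)] may be larger.)

E[α(G)] ≥ 617/12 ≈ 51.417.


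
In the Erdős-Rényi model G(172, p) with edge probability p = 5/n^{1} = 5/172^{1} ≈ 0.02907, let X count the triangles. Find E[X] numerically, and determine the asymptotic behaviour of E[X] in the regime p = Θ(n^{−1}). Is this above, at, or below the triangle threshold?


Number of potential triangles: C(172, 3) = 833340.
Each occurs with probability p³ ≈ (0.02907)³ ≈ 2.4565447e-05.
By linearity: E[X] = C(172, 3)·p³ ≈ 833340 · 2.4565447e-05 ≈ 20.47137.
Here α = 1, so p = 5/n is exactly at the triangle threshold p ~ 1/n. Asymptotically E[X] → c³/6 = 5³/6 = 125/6 ≈ 20.83333, a bounded constant. In this regime the triangle count is asymptotically Poisson(c³/6).

E[X] ≈ 20.47137; in regime p = Θ(1/n^{1}) E[X] stays bounded (at the triangle threshold p ~ 1/n).


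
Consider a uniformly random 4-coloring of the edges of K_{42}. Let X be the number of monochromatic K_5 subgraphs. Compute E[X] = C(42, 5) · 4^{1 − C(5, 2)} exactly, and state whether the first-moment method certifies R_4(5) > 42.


E[X] = C(42, 5) · 4^{1 − 10} = 850668 · 4^{−9} = 850668/262144.
As a reduced fraction: E[X] = 212667/65536 ≈ 3.24504.
Is E[X] < 1? NO.
Since E[X] ≥ 1, the first-moment bound is inconclusive at n = 42; it does NOT by itself certify R_4(5) > 42.

E[X] = 212667/65536 ≈ 3.24504; E[X] ≥ 1; first-moment method inconclusive here.


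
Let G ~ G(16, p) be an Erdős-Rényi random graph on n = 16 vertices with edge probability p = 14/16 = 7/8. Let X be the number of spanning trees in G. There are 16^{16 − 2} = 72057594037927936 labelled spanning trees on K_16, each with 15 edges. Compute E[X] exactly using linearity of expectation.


K_16 has 16^{16 − 2} = 72057594037927936 labelled spanning trees.
For each such spanning tree H, let X_H = 1 if all 15 edges of H are present in G. Then P[X_H = 1] = p^{15} = (7/8)^{15} = 4747561509943/35184372088832.
Summing the indicators: E[X] = Σ_H E[X_H] = 72057594037927936 · p^{15} = 72057594037927936 · 4747561509943/35184372088832 = 9723005972363264.
Numerically: E[X] ≈ 9.72e+15.

E[X] = 72057594037927936 · (7/8)^{15} = 9723005972363264 ≈ 9.72e+15.


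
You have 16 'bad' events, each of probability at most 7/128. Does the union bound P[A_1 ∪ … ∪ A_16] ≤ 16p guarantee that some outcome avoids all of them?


Union bound: P[∪_{i=1}^{16} A_i] ≤ Σ_i P[A_i] ≤ 16·p = 16·(7/128) = 7/8.
Numerically: 7/8 ≈ 0.875.
Is 7/8 < 1? YES.
Since P[∪ A_i] ≤ 7/8 < 1, the complement has P[∩ A_i^c] ≥ 1 − 7/8 = 1/8 > 0, so some outcome avoids every A_i.

16·p = 7/8 ≈ 0.875; existence CERTIFIED by the union bound.


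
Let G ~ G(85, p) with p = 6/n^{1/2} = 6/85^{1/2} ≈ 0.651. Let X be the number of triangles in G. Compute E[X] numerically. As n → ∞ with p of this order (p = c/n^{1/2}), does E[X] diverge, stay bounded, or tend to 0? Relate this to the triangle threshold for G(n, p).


Number of potential triangles: C(85, 3) = 98770.
Each occurs with probability p³ ≈ (0.651)³ ≈ 2.75629e-01.
By linearity: E[X] = C(85, 3)·p³ ≈ 98770 · 2.75629e-01 ≈ 27223.905.
Since α = 1/2 < 1, p = c/n^{1/2} ≫ 1/n is above the triangle threshold p ~ 1/n. Asymptotically E[X] ~ (c³/6)·n^{3(1−α)} = (6³/6)·n^{1.5} → ∞; triangles are abundant w.h.p.

E[X] ≈ 27223.905; in regime p = Θ(1/n^{1/2}) E[X] diverges (above the triangle threshold p ~ 1/n).


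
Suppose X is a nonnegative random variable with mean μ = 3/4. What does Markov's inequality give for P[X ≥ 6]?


μ = E[X] = 3/4, a = 6.
Markov: P[X ≥ 6] ≤ μ/a = (3/4)/6 = 1/8.
Numerically: ≈ 0.125000.
(Since a = 6 > μ = 0.750000, the bound 1/8 is < 1 and informative.)

P[X ≥ 6] ≤ 1/8 ≈ 0.125000.


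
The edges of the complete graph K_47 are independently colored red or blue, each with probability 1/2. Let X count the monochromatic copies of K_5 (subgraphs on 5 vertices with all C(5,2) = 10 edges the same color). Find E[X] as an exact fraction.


Let X = Σ_S X_S over the C(47, 5) = 1533939 subsets S of size 5, where X_S = 1 if the K_5 on S is monochromatic.
For a fixed S, the K_5 on S has C(5, 2) = 10 edges. P[all 10 edges red] = (1/2)^10, and likewise for blue, so P[monochromatic] = 2·(1/2)^10 = 2^{1 − 10} = 1/512.
Summing: E[X] = C(47, 5) · 2^{1 − 10} = 1533939 · 1/512 = 1533939/512.
Numerically: E[X] ≈ 2995.974609.

E[X] = C(47,5)·2^(1−C(5,2)) = 1533939/512 ≈ 2995.974609.


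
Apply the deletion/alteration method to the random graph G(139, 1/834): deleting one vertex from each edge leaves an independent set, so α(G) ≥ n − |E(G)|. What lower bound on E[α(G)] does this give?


E[|E(G)|] = C(139, 2)·p = 9591 · (1/834) = 23/2.
E[α(G)] ≥ n − E[|E(G)|] = 139 − 23/2 = 255/2.
Numerically: ≈ 127.500000.
(This is only a lower bound; the true E[α(G)] may be larger.)

E[α(G)] ≥ 255/2 ≈ 127.500000.


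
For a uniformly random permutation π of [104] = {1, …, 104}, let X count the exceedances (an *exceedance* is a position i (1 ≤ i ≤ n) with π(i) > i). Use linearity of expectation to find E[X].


Write X = Σ_{i=1}^{104} X_i, where X_i = 1_{π(i) > i}.
For each fixed i, π(i) is uniform over {1, …, 104} (marginal of a uniform permutation), so P[π(i) > i] = (n − i)/n. Summing: Σ_{i=1}^{104} (n − i)/n = (0 + 1 + … + 103)/104 = 104(104 − 1)/(2·104) = (104 − 1)/2.
Hence E[X] = Σ_{i=1}^{104} (104 − i)/104 = 103/2 ≈ 51.5000.

E[X] = 103/2 = 51.5000.


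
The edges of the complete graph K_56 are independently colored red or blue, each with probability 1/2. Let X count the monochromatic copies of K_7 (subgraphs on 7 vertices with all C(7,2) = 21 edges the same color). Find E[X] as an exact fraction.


Let X = Σ_S X_S over the C(56, 7) = 231917400 subsets S of size 7, where X_S = 1 if the K_7 on S is monochromatic.
For a fixed S, the K_7 on S has C(7, 2) = 21 edges. P[all 21 edges red] = (1/2)^21, and likewise for blue, so P[monochromatic] = 2·(1/2)^21 = 2^{1 − 21} = 1/1048576.
By linearity of expectation: E[X] = C(56, 7) · 2^{1 − 21} = 231917400 · 1/1048576 = 28989675/131072.
Numerically: E[X] ≈ 221.1737.

E[X] = C(56,7)·2^(1−C(7,2)) = 28989675/131072 ≈ 221.1737.


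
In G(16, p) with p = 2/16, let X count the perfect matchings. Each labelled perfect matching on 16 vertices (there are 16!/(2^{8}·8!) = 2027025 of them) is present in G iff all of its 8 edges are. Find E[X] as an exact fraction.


K_16 has 16!/(2^{8}·8!) = 2027025 labelled perfect matchings.
For each such perfect matching H, let X_H = 1 if all 8 edges of H are present in G. Then P[X_H = 1] = p^{8} = (1/8)^{8} = 1/16777216.
By linearity of expectation: E[X] = Σ_H E[X_H] = 2027025 · p^{8} = 2027025 · 1/16777216 = 2027025/16777216.
Numerically: E[X] ≈ 0.12082.

E[X] = 2027025 · (1/8)^{8} = 2027025/16777216 ≈ 0.12082.


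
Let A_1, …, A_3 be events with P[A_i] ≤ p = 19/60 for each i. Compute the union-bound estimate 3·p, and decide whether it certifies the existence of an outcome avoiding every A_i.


Union bound: P[∪_{i=1}^{3} A_i] ≤ Σ_i P[A_i] ≤ 3·p = 3·(19/60) = 19/20.
Numerically: 19/20 ≈ 0.9500.
Is 19/20 < 1? YES.
Since P[∪ A_i] ≤ 19/20 < 1, the complement has P[∩ A_i^c] ≥ 1 − 19/20 = 1/20 > 0, so some outcome avoids every A_i.

3·p = 19/20 ≈ 0.9500; existence CERTIFIED by the union bound.


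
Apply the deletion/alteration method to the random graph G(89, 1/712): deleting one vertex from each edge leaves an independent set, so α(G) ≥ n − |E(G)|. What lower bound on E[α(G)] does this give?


E[|E(G)|] = C(89, 2)·p = 3916 · (1/712) = 11/2.
E[α(G)] ≥ n − E[|E(G)|] = 89 − 11/2 = 167/2.
Numerically: ≈ 83.500.
(This is only a lower bound; the true E[α(G)] may be larger.)

E[α(G)] ≥ 167/2 ≈ 83.500.


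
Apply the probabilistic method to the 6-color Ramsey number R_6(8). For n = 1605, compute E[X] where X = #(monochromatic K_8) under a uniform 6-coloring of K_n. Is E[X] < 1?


E[X] = C(1605, 8) · 6^{1 − 28} = 1073226690197348380200 · 6^{−27} = 1073226690197348380200/1023490369077469249536.
As a reduced fraction: E[X] = 14905926252740949725/14215144014964850688 ≈ 1.0486.
Is E[X] < 1? NO.
Since E[X] ≥ 1, the first-moment bound is inconclusive at n = 1605; it does NOT by itself certify R_6(8) > 1605.

E[X] = 14905926252740949725/14215144014964850688 ≈ 1.0486; E[X] ≥ 1; first-moment method inconclusive here.


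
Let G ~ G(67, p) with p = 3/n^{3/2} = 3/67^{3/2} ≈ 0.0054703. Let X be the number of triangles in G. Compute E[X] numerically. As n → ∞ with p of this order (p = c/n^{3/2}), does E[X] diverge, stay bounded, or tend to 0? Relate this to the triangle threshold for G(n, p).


Number of potential triangles: C(67, 3) = 47905.
Each occurs with probability p³ ≈ (0.0054703)³ ≈ 1.6369189e-07.
By linearity: E[X] = C(67, 3)·p³ ≈ 47905 · 1.6369189e-07 ≈ 0.00784.
Since α = 3/2 > 1, p = c/n^{3/2} = o(1/n) is below the triangle threshold p ~ 1/n. Asymptotically E[X] ~ (c³/6)·n^{3(1−α)} = (3³/6)·n^{-1.5} → 0, so by Markov's inequality G has no triangles w.h.p.

E[X] ≈ 0.00784; in regime p = Θ(1/n^{3/2}) E[X] tends to 0 (below the triangle threshold p ~ 1/n).


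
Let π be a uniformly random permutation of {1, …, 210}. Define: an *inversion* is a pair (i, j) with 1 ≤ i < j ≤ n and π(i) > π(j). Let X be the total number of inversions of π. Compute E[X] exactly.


Write X = Σ X_I over the C(210, 2) = 21945 pairs i < j, with X_I the indicator of one inversion.
There are 21945 indicators.
For each fixed pair i < j, the values π(i) and π(j) are two distinct elements of {1, …, 210} in uniformly random order; by symmetry P[π(i) > π(j)] = 1/2.
By linearity: E[X] = 21945 · (1/2) = C(210, 2) · (1/2) = 21945/2 = 21945/2 ≈ 10972.500000.

E[X] = 21945/2 = 10972.500000.


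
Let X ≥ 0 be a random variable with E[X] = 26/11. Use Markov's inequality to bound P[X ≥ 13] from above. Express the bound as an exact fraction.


μ = E[X] = 26/11, a = 13.
Markov: P[X ≥ 13] ≤ μ/a = (26/11)/13 = 2/11.
Numerically: ≈ 0.1818.
(Since a = 13 > μ = 2.3636, the bound 2/11 is < 1 and informative.)

P[X ≥ 13] ≤ 2/11 ≈ 0.1818.


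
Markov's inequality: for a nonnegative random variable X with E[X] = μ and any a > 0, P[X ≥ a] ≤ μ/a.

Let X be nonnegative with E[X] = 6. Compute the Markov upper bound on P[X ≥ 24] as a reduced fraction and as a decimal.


μ = E[X] = 6, a = 24.
Markov: P[X ≥ 24] ≤ μ/a = (6)/24 = 1/4.
Numerically: ≈ 0.25000.
(Since a = 24 > μ = 6.00000, the bound 1/4 is < 1 and informative.)

P[X ≥ 24] ≤ 1/4 ≈ 0.25000.


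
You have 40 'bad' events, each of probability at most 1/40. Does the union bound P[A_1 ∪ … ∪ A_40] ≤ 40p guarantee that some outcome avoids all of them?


Union bound: P[∪_{i=1}^{40} A_i] ≤ Σ_i P[A_i] ≤ 40·p = 40·(1/40) = 1.
Numerically: 1 ≈ 1.000000.
Is 1 < 1? NO.
Since the bound 1 is ≥ 1, the union bound is uninformative here; it does NOT by itself certify existence.

40·p = 1 ≈ 1.000000; existence NOT certified by the union bound.


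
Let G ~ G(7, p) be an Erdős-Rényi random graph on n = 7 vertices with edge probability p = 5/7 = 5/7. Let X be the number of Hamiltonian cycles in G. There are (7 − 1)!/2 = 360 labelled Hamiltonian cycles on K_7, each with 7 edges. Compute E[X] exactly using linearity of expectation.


K_7 has (7 − 1)!/2 = 360 labelled Hamiltonian cycles.
For each such Hamiltonian cycle H, let X_H = 1 if all 7 edges of H are present in G. Then P[X_H = 1] = p^{7} = (5/7)^{7} = 78125/823543.
Summing the indicators: E[X] = Σ_H E[X_H] = 360 · p^{7} = 360 · 78125/823543 = 28125000/823543.
Numerically: E[X] ≈ 34.1512.

E[X] = 360 · (5/7)^{7} = 28125000/823543 ≈ 34.1512.


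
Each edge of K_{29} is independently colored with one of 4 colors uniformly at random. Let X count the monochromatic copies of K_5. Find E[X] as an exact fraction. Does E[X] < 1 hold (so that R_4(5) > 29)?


E[X] = C(29, 5) · 4^{1 − 10} = 118755 · 4^{−9} = 118755/262144.
As a reduced fraction: E[X] = 118755/262144 ≈ 0.453.
Is E[X] < 1? YES.
Since E[X] < 1, there exists a 4-coloring of K_{29} with no monochromatic K_5; hence R_4(5) > 29.

E[X] = 118755/262144 ≈ 0.453; E[X] < 1, so R_4(5) > 29.


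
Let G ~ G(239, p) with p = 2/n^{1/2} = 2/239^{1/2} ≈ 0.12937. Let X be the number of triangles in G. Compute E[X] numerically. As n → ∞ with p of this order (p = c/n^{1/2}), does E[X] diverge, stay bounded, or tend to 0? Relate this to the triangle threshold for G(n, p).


Number of potential triangles: C(239, 3) = 2246839.
Each occurs with probability p³ ≈ (0.12937)³ ≈ 2.1651757e-03.
By linearity: E[X] = C(239, 3)·p³ ≈ 2246839 · 2.1651757e-03 ≈ 4864.80111.
Since α = 1/2 < 1, p = c/n^{1/2} ≫ 1/n is above the triangle threshold p ~ 1/n. Asymptotically E[X] ~ (c³/6)·n^{3(1−α)} = (2³/6)·n^{1.5} → ∞; triangles are abundant w.h.p.

E[X] ≈ 4864.80111; in regime p = Θ(1/n^{1/2}) E[X] diverges (above the triangle threshold p ~ 1/n).


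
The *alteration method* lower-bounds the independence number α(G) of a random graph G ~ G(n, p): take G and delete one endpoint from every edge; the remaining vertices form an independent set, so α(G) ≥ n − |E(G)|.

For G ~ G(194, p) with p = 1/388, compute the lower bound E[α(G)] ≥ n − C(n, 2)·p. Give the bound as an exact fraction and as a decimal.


E[|E(G)|] = C(194, 2)·p = 18721 · (1/388) = 193/4.
E[α(G)] ≥ n − E[|E(G)|] = 194 − 193/4 = 583/4.
Numerically: ≈ 145.750000.
(This is only a lower bound; the true E[α(G)] may be larger.)

E[α(G)] ≥ 583/4 ≈ 145.750000.


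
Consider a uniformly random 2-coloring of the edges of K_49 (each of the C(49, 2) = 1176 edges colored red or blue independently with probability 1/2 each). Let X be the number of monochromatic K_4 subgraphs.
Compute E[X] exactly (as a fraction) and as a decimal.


Let X = Σ_S X_S over the C(49, 4) = 211876 subsets S of size 4, where X_S = 1 if the K_4 on S is monochromatic.
For a fixed S, the K_4 on S has C(4, 2) = 6 edges. P[all 6 edges red] = (1/2)^6, and likewise for blue, so P[monochromatic] = 2·(1/2)^6 = 2^{1 − 6} = 1/32.
By linearity of expectation: E[X] = C(49, 4) · 2^{1 − 6} = 211876 · 1/32 = 52969/8.
Numerically: E[X] ≈ 6621.125.

E[X] = C(49,4)·2^(1−C(4,2)) = 52969/8 ≈ 6621.125.


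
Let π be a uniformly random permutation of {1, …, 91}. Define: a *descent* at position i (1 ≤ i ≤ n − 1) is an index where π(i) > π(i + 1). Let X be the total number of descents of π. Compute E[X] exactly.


Write X = Σ X_I over i = 1, …, 90, with X_I the indicator of one descent.
There are 90 indicators.
For each fixed i, the pair (π(i), π(i+1)) is a uniformly random ordered pair of distinct values from {1, …, 91}; by symmetry P[π(i) > π(i+1)] = 1/2.
By linearity: E[X] = 90 · (1/2) = (91 − 1) · (1/2) = 45 ≈ 45.0000.

E[X] = 45 = 45.0000.


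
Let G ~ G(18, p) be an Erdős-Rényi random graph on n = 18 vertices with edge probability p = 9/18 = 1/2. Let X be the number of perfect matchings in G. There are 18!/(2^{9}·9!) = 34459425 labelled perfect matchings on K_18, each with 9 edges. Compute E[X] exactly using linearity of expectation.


K_18 has 18!/(2^{9}·9!) = 34459425 labelled perfect matchings.
For each such perfect matching H, let X_H = 1 if all 9 edges of H are present in G. Then P[X_H = 1] = p^{9} = (1/2)^{9} = 1/512.
Summing the indicators: E[X] = Σ_H E[X_H] = 34459425 · p^{9} = 34459425 · 1/512 = 34459425/512.
Numerically: E[X] ≈ 67304.

E[X] = 34459425 · (1/2)^{9} = 34459425/512 ≈ 67304.


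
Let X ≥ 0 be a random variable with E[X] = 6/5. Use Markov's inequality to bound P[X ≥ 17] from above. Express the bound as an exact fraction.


μ = E[X] = 6/5, a = 17.
Markov: P[X ≥ 17] ≤ μ/a = (6/5)/17 = 6/85.
Numerically: ≈ 0.070588.
(Since a = 17 > μ = 1.200000, the bound 6/85 is < 1 and informative.)

P[X ≥ 17] ≤ 6/85 ≈ 0.070588.


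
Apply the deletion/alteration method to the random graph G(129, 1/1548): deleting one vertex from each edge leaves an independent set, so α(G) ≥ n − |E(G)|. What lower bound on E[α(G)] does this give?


E[|E(G)|] = C(129, 2)·p = 8256 · (1/1548) = 16/3.
E[α(G)] ≥ n − E[|E(G)|] = 129 − 16/3 = 371/3.
Numerically: ≈ 123.667.
(This is only a lower bound; the true E[α(G)] may be larger.)

E[α(G)] ≥ 371/3 ≈ 123.667.


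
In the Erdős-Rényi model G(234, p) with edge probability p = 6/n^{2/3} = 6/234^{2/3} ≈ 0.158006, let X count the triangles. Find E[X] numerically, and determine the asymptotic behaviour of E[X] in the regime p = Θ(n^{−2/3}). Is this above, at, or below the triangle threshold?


Number of potential triangles: C(234, 3) = 2108184.
Each occurs with probability p³ ≈ (0.158006)³ ≈ 3.94477318e-03.
By linearity: E[X] = C(234, 3)·p³ ≈ 2108184 · 3.94477318e-03 ≈ 8316.307692.
Since α = 2/3 < 1, p = c/n^{2/3} ≫ 1/n is above the triangle threshold p ~ 1/n. Asymptotically E[X] ~ (c³/6)·n^{3(1−α)} = (6³/6)·n^{1} → ∞; triangles are abundant w.h.p.

E[X] ≈ 8316.307692; in regime p = Θ(1/n^{2/3}) E[X] diverges (above the triangle threshold p ~ 1/n).


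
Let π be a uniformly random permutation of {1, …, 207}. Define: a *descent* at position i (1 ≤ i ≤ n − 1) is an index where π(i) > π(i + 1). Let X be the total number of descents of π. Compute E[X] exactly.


Write X = Σ X_I over i = 1, …, 206, with X_I the indicator of one descent.
There are 206 indicators.
For each fixed i, the pair (π(i), π(i+1)) is a uniformly random ordered pair of distinct values from {1, …, 207}; by symmetry P[π(i) > π(i+1)] = 1/2.
By linearity: E[X] = 206 · (1/2) = (207 − 1) · (1/2) = 103 ≈ 103.000.

E[X] = 103 = 103.000.


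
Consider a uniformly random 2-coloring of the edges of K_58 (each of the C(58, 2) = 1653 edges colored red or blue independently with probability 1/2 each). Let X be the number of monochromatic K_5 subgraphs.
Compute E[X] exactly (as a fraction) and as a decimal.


Let X = Σ_S X_S over the C(58, 5) = 4582116 subsets S of size 5, where X_S = 1 if the K_5 on S is monochromatic.
For a fixed S, the K_5 on S has C(5, 2) = 10 edges. P[all 10 edges red] = (1/2)^10, and likewise for blue, so P[monochromatic] = 2·(1/2)^10 = 2^{1 − 10} = 1/512.
By linearity of expectation: E[X] = C(58, 5) · 2^{1 − 10} = 4582116 · 1/512 = 1145529/128.
Numerically: E[X] ≈ 8949.445312.

E[X] = C(58,5)·2^(1−C(5,2)) = 1145529/128 ≈ 8949.445312.


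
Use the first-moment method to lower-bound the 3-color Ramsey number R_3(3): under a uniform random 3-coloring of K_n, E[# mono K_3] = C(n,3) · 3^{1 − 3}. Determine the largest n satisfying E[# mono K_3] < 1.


We need C(n, 3) · 3^{1 − 3} < 1, i.e. C(n, 3) < 3^{3 − 1} = 9.
Check values of n near the boundary:
  n = 3: C(3, 3) = 1; 1 < 9? YES
  n = 4: C(4, 3) = 4; 4 < 9? YES
  n = 5: C(5, 3) = 10; 10 < 9? NO
  n = 6: C(6, 3) = 20; 20 < 9? NO
The largest n with C(n, 3) < 9 is n = 4 (where E[X] = 4/9 ≈ 0.444444). Hence R_3(3) > 4, i.e. R_3(3) ≥ 5.

Largest n = 4; hence R_3(3) > 4.


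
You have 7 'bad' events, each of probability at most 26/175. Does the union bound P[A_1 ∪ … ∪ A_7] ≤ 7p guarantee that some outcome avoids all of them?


Union bound: P[∪_{i=1}^{7} A_i] ≤ Σ_i P[A_i] ≤ 7·p = 7·(26/175) = 26/25.
Numerically: 26/25 ≈ 1.040000.
Is 26/25 < 1? NO.
Since the bound 26/25 is ≥ 1, the union bound is uninformative here; it does NOT by itself certify existence.

7·p = 26/25 ≈ 1.040000; existence NOT certified by the union bound.


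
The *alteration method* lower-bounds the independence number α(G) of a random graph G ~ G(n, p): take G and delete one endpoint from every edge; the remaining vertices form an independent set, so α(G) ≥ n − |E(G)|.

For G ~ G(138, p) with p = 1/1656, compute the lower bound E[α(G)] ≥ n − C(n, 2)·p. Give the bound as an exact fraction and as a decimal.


E[|E(G)|] = C(138, 2)·p = 9453 · (1/1656) = 137/24.
E[α(G)] ≥ n − E[|E(G)|] = 138 − 137/24 = 3175/24.
Numerically: ≈ 132.2917.
(This is only a lower bound; the true E[α(G)] may be larger.)

E[α(G)] ≥ 3175/24 ≈ 132.2917.


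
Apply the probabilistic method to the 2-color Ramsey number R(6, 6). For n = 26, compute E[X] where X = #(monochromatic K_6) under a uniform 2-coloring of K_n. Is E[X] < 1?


E[X] = C(26, 6) · 2^{1 − 15} = 230230 · 2^{−14} = 230230/16384.
As a reduced fraction: E[X] = 115115/8192 ≈ 14.0521240.
Is E[X] < 1? NO.
Since E[X] ≥ 1, the first-moment bound is inconclusive at n = 26; it does NOT by itself certify R(6, 6) > 26.

E[X] = 115115/8192 ≈ 14.0521240; E[X] ≥ 1; first-moment method inconclusive here.


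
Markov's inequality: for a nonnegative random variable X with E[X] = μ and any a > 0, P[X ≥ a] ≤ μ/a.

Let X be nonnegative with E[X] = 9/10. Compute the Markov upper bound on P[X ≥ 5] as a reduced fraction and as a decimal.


μ = E[X] = 9/10, a = 5.
Markov: P[X ≥ 5] ≤ μ/a = (9/10)/5 = 9/50.
Numerically: ≈ 0.18000.
(Since a = 5 > μ = 0.90000, the bound 9/50 is < 1 and informative.)

P[X ≥ 5] ≤ 9/50 ≈ 0.18000.


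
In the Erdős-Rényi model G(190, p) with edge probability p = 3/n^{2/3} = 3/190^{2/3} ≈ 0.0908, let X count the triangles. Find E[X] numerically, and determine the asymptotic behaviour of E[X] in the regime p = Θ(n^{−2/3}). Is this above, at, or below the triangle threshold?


Number of potential triangles: C(190, 3) = 1125180.
Each occurs with probability p³ ≈ (0.0908)³ ≈ 7.47922e-04.
By linearity: E[X] = C(190, 3)·p³ ≈ 1125180 · 7.47922e-04 ≈ 841.547.
Since α = 2/3 < 1, p = c/n^{2/3} ≫ 1/n is above the triangle threshold p ~ 1/n. Asymptotically E[X] ~ (c³/6)·n^{3(1−α)} = (3³/6)·n^{1} → ∞; triangles are abundant w.h.p.

E[X] ≈ 841.547; in regime p = Θ(1/n^{2/3}) E[X] diverges (above the triangle threshold p ~ 1/n).


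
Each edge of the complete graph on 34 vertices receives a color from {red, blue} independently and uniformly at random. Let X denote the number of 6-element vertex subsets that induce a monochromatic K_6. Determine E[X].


Let X = Σ_S X_S over the C(34, 6) = 1344904 subsets S of size 6, where X_S = 1 if the K_6 on S is monochromatic.
For a fixed S, the K_6 on S has C(6, 2) = 15 edges. P[all 15 edges red] = (1/2)^15, and likewise for blue, so P[monochromatic] = 2·(1/2)^15 = 2^{1 − 15} = 1/16384.
Summing: E[X] = C(34, 6) · 2^{1 − 15} = 1344904 · 1/16384 = 168113/2048.
Numerically: E[X] ≈ 82.086426.

E[X] = C(34,6)·2^(1−C(6,2)) = 168113/2048 ≈ 82.086426.


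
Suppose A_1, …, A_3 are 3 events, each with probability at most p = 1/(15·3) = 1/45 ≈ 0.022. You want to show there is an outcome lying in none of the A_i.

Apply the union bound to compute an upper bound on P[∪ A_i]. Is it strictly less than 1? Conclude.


Union bound: P[∪_{i=1}^{3} A_i] ≤ Σ_i P[A_i] ≤ 3·p = 3·(1/45) = 1/15.
Numerically: 1/15 ≈ 0.067.
Is 1/15 < 1? YES.
Since P[∪ A_i] ≤ 1/15 < 1, the complement has P[∩ A_i^c] ≥ 1 − 1/15 = 14/15 > 0, so some outcome avoids every A_i.

3·p = 1/15 ≈ 0.067; existence CERTIFIED by the union bound.


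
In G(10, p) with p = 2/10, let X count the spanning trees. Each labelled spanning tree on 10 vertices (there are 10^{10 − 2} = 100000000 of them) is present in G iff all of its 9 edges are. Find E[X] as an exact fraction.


K_10 has 10^{10 − 2} = 100000000 labelled spanning trees.
For each such spanning tree H, let X_H = 1 if all 9 edges of H are present in G. Then P[X_H = 1] = p^{9} = (1/5)^{9} = 1/1953125.
By linearity: E[X] = Σ_H E[X_H] = 100000000 · p^{9} = 100000000 · 1/1953125 = 256/5.
Numerically: E[X] ≈ 51.2.

E[X] = 100000000 · (1/5)^{9} = 256/5 ≈ 51.2.


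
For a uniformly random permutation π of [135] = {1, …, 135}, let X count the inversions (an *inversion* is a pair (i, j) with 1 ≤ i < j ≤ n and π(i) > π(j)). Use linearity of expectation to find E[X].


Write X = Σ X_I over the C(135, 2) = 9045 pairs i < j, with X_I the indicator of one inversion.
There are 9045 indicators.
For each fixed pair i < j, the values π(i) and π(j) are two distinct elements of {1, …, 135} in uniformly random order; by symmetry P[π(i) > π(j)] = 1/2.
By linearity: E[X] = 9045 · (1/2) = C(135, 2) · (1/2) = 9045/2 = 9045/2 ≈ 4522.500.

E[X] = 9045/2 = 4522.500.


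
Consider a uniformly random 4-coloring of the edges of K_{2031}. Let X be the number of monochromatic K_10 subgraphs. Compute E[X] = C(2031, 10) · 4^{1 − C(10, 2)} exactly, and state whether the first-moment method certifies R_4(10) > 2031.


E[X] = C(2031, 10) · 4^{1 − 45} = 321883478221675085423322615 · 4^{−44} = 321883478221675085423322615/309485009821345068724781056.
As a reduced fraction: E[X] = 321883478221675085423322615/309485009821345068724781056 ≈ 1.040.
Is E[X] < 1? NO.
Since E[X] ≥ 1, the first-moment bound is inconclusive at n = 2031; it does NOT by itself certify R_4(10) > 2031.

E[X] = 321883478221675085423322615/309485009821345068724781056 ≈ 1.040; E[X] ≥ 1; first-moment method inconclusive here.
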